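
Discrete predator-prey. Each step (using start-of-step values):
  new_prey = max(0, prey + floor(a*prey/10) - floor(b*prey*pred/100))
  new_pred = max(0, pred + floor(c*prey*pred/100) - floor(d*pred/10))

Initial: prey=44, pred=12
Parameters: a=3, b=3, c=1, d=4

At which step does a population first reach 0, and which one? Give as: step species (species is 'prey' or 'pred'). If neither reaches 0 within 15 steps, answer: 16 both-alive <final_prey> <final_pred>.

Step 1: prey: 44+13-15=42; pred: 12+5-4=13
Step 2: prey: 42+12-16=38; pred: 13+5-5=13
Step 3: prey: 38+11-14=35; pred: 13+4-5=12
Step 4: prey: 35+10-12=33; pred: 12+4-4=12
Step 5: prey: 33+9-11=31; pred: 12+3-4=11
Step 6: prey: 31+9-10=30; pred: 11+3-4=10
Step 7: prey: 30+9-9=30; pred: 10+3-4=9
Step 8: prey: 30+9-8=31; pred: 9+2-3=8
Step 9: prey: 31+9-7=33; pred: 8+2-3=7
Step 10: prey: 33+9-6=36; pred: 7+2-2=7
Step 11: prey: 36+10-7=39; pred: 7+2-2=7
Step 12: prey: 39+11-8=42; pred: 7+2-2=7
Step 13: prey: 42+12-8=46; pred: 7+2-2=7
Step 14: prey: 46+13-9=50; pred: 7+3-2=8
Step 15: prey: 50+15-12=53; pred: 8+4-3=9
No extinction within 15 steps

Answer: 16 both-alive 53 9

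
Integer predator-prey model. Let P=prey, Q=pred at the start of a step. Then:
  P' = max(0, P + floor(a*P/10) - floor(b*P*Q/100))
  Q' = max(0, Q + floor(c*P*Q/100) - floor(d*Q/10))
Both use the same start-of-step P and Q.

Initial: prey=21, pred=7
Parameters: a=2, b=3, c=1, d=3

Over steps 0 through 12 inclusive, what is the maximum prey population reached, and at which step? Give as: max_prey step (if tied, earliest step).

Step 1: prey: 21+4-4=21; pred: 7+1-2=6
Step 2: prey: 21+4-3=22; pred: 6+1-1=6
Step 3: prey: 22+4-3=23; pred: 6+1-1=6
Step 4: prey: 23+4-4=23; pred: 6+1-1=6
Step 5: prey: 23+4-4=23; pred: 6+1-1=6
Step 6: prey: 23+4-4=23; pred: 6+1-1=6
Step 7: prey: 23+4-4=23; pred: 6+1-1=6
Step 8: prey: 23+4-4=23; pred: 6+1-1=6
Step 9: prey: 23+4-4=23; pred: 6+1-1=6
Step 10: prey: 23+4-4=23; pred: 6+1-1=6
Step 11: prey: 23+4-4=23; pred: 6+1-1=6
Step 12: prey: 23+4-4=23; pred: 6+1-1=6
Max prey = 23 at step 3

Answer: 23 3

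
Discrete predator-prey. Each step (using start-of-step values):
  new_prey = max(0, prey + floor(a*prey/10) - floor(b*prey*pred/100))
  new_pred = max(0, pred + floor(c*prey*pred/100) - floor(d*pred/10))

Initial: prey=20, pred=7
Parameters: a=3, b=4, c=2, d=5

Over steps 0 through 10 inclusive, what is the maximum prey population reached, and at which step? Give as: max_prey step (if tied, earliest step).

Step 1: prey: 20+6-5=21; pred: 7+2-3=6
Step 2: prey: 21+6-5=22; pred: 6+2-3=5
Step 3: prey: 22+6-4=24; pred: 5+2-2=5
Step 4: prey: 24+7-4=27; pred: 5+2-2=5
Step 5: prey: 27+8-5=30; pred: 5+2-2=5
Step 6: prey: 30+9-6=33; pred: 5+3-2=6
Step 7: prey: 33+9-7=35; pred: 6+3-3=6
Step 8: prey: 35+10-8=37; pred: 6+4-3=7
Step 9: prey: 37+11-10=38; pred: 7+5-3=9
Step 10: prey: 38+11-13=36; pred: 9+6-4=11
Max prey = 38 at step 9

Answer: 38 9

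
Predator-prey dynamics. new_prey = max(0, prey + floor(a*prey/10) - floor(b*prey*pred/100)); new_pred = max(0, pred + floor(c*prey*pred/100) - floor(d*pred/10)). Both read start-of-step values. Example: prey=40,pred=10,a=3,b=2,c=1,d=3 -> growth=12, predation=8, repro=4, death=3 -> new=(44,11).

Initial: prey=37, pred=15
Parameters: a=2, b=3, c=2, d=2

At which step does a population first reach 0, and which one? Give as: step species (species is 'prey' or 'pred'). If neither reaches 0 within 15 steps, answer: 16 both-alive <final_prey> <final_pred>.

Answer: 16 both-alive 1 4

Derivation:
Step 1: prey: 37+7-16=28; pred: 15+11-3=23
Step 2: prey: 28+5-19=14; pred: 23+12-4=31
Step 3: prey: 14+2-13=3; pred: 31+8-6=33
Step 4: prey: 3+0-2=1; pred: 33+1-6=28
Step 5: prey: 1+0-0=1; pred: 28+0-5=23
Step 6: prey: 1+0-0=1; pred: 23+0-4=19
Step 7: prey: 1+0-0=1; pred: 19+0-3=16
Step 8: prey: 1+0-0=1; pred: 16+0-3=13
Step 9: prey: 1+0-0=1; pred: 13+0-2=11
Step 10: prey: 1+0-0=1; pred: 11+0-2=9
Step 11: prey: 1+0-0=1; pred: 9+0-1=8
Step 12: prey: 1+0-0=1; pred: 8+0-1=7
Step 13: prey: 1+0-0=1; pred: 7+0-1=6
Step 14: prey: 1+0-0=1; pred: 6+0-1=5
Step 15: prey: 1+0-0=1; pred: 5+0-1=4
No extinction within 15 steps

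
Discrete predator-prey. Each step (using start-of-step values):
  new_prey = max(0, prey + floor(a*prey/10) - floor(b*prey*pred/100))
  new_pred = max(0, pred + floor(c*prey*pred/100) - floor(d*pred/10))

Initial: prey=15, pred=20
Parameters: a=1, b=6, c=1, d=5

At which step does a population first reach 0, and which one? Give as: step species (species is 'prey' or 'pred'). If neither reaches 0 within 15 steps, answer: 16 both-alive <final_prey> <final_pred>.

Answer: 1 prey

Derivation:
Step 1: prey: 15+1-18=0; pred: 20+3-10=13
First extinction: prey at step 1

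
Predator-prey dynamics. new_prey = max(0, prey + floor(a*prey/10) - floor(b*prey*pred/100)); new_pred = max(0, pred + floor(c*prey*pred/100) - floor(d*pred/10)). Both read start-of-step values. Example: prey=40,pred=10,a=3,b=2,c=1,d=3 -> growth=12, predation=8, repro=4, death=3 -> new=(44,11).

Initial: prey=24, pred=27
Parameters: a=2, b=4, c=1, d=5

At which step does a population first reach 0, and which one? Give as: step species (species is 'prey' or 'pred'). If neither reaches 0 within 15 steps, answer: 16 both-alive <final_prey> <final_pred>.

Step 1: prey: 24+4-25=3; pred: 27+6-13=20
Step 2: prey: 3+0-2=1; pred: 20+0-10=10
Step 3: prey: 1+0-0=1; pred: 10+0-5=5
Step 4: prey: 1+0-0=1; pred: 5+0-2=3
Step 5: prey: 1+0-0=1; pred: 3+0-1=2
Step 6: prey: 1+0-0=1; pred: 2+0-1=1
Step 7: prey: 1+0-0=1; pred: 1+0-0=1
Steps 8-15: state stable at prey=1, pred=1 (no change)
No extinction within 15 steps

Answer: 16 both-alive 1 1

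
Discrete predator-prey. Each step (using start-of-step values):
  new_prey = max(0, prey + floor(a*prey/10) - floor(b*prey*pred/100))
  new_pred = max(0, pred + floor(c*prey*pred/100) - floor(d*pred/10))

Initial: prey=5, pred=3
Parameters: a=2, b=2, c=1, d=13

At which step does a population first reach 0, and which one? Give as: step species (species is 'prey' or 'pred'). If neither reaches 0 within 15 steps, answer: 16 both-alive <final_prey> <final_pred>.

Step 1: prey: 5+1-0=6; pred: 3+0-3=0
First extinction: pred at step 1

Answer: 1 pred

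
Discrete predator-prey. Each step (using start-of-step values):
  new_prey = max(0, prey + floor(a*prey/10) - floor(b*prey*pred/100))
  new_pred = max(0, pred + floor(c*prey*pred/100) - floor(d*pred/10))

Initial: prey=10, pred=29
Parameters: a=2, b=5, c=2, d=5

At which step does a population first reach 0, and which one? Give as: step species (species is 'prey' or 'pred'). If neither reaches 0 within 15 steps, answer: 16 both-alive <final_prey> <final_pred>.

Answer: 1 prey

Derivation:
Step 1: prey: 10+2-14=0; pred: 29+5-14=20
First extinction: prey at step 1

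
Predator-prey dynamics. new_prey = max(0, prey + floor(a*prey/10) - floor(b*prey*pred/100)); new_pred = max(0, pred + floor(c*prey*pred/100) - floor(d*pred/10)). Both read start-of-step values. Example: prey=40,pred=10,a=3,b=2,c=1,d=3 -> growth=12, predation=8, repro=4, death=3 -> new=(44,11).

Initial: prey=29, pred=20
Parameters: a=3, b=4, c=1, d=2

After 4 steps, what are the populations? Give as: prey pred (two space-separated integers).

Answer: 3 14

Derivation:
Step 1: prey: 29+8-23=14; pred: 20+5-4=21
Step 2: prey: 14+4-11=7; pred: 21+2-4=19
Step 3: prey: 7+2-5=4; pred: 19+1-3=17
Step 4: prey: 4+1-2=3; pred: 17+0-3=14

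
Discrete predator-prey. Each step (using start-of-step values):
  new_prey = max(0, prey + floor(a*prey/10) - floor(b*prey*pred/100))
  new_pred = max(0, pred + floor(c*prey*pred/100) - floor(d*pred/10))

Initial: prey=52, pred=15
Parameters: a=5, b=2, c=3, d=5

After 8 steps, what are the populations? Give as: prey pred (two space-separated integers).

Step 1: prey: 52+26-15=63; pred: 15+23-7=31
Step 2: prey: 63+31-39=55; pred: 31+58-15=74
Step 3: prey: 55+27-81=1; pred: 74+122-37=159
Step 4: prey: 1+0-3=0; pred: 159+4-79=84
Step 5: prey: 0+0-0=0; pred: 84+0-42=42
Step 6: prey: 0+0-0=0; pred: 42+0-21=21
Step 7: prey: 0+0-0=0; pred: 21+0-10=11
Step 8: prey: 0+0-0=0; pred: 11+0-5=6

Answer: 0 6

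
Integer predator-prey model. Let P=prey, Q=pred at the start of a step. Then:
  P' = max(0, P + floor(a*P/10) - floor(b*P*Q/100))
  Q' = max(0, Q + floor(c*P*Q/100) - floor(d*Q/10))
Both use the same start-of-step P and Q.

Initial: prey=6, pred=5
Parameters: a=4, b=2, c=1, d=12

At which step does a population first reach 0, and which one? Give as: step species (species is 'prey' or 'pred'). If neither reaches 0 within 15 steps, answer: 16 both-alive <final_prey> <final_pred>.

Answer: 1 pred

Derivation:
Step 1: prey: 6+2-0=8; pred: 5+0-6=0
First extinction: pred at step 1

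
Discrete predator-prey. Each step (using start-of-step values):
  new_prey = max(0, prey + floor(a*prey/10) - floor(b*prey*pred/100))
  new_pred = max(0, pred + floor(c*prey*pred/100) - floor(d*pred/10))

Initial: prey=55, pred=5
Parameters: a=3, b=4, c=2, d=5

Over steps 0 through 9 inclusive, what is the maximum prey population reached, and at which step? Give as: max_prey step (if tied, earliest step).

Step 1: prey: 55+16-11=60; pred: 5+5-2=8
Step 2: prey: 60+18-19=59; pred: 8+9-4=13
Step 3: prey: 59+17-30=46; pred: 13+15-6=22
Step 4: prey: 46+13-40=19; pred: 22+20-11=31
Step 5: prey: 19+5-23=1; pred: 31+11-15=27
Step 6: prey: 1+0-1=0; pred: 27+0-13=14
Step 7: prey: 0+0-0=0; pred: 14+0-7=7
Step 8: prey: 0+0-0=0; pred: 7+0-3=4
Step 9: prey: 0+0-0=0; pred: 4+0-2=2
Max prey = 60 at step 1

Answer: 60 1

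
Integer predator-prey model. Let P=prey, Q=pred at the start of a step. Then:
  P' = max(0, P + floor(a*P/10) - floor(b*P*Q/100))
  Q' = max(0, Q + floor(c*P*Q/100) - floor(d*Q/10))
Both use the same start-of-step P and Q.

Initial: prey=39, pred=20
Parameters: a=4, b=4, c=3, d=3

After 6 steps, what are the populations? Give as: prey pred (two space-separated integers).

Answer: 0 14

Derivation:
Step 1: prey: 39+15-31=23; pred: 20+23-6=37
Step 2: prey: 23+9-34=0; pred: 37+25-11=51
Step 3: prey: 0+0-0=0; pred: 51+0-15=36
Step 4: prey: 0+0-0=0; pred: 36+0-10=26
Step 5: prey: 0+0-0=0; pred: 26+0-7=19
Step 6: prey: 0+0-0=0; pred: 19+0-5=14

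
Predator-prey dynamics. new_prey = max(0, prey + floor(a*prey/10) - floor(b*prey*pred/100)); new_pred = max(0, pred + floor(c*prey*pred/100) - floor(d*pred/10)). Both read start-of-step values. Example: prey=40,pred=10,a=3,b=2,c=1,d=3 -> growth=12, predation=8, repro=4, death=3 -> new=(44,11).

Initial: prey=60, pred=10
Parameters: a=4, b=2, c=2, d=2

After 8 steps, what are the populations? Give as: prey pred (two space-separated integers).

Step 1: prey: 60+24-12=72; pred: 10+12-2=20
Step 2: prey: 72+28-28=72; pred: 20+28-4=44
Step 3: prey: 72+28-63=37; pred: 44+63-8=99
Step 4: prey: 37+14-73=0; pred: 99+73-19=153
Step 5: prey: 0+0-0=0; pred: 153+0-30=123
Step 6: prey: 0+0-0=0; pred: 123+0-24=99
Step 7: prey: 0+0-0=0; pred: 99+0-19=80
Step 8: prey: 0+0-0=0; pred: 80+0-16=64

Answer: 0 64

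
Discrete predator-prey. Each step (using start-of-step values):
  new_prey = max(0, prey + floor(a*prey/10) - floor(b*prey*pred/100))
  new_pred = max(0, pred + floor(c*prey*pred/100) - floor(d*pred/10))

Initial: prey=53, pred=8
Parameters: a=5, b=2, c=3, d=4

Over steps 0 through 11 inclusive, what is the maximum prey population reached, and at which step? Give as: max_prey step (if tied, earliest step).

Answer: 82 2

Derivation:
Step 1: prey: 53+26-8=71; pred: 8+12-3=17
Step 2: prey: 71+35-24=82; pred: 17+36-6=47
Step 3: prey: 82+41-77=46; pred: 47+115-18=144
Step 4: prey: 46+23-132=0; pred: 144+198-57=285
Step 5: prey: 0+0-0=0; pred: 285+0-114=171
Step 6: prey: 0+0-0=0; pred: 171+0-68=103
Step 7: prey: 0+0-0=0; pred: 103+0-41=62
Step 8: prey: 0+0-0=0; pred: 62+0-24=38
Step 9: prey: 0+0-0=0; pred: 38+0-15=23
Step 10: prey: 0+0-0=0; pred: 23+0-9=14
Step 11: prey: 0+0-0=0; pred: 14+0-5=9
Max prey = 82 at step 2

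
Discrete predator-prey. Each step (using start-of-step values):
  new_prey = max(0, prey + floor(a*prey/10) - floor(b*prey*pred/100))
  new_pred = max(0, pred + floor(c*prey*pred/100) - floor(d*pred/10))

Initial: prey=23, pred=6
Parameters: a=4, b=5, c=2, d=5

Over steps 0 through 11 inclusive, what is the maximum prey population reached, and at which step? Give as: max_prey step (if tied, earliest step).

Step 1: prey: 23+9-6=26; pred: 6+2-3=5
Step 2: prey: 26+10-6=30; pred: 5+2-2=5
Step 3: prey: 30+12-7=35; pred: 5+3-2=6
Step 4: prey: 35+14-10=39; pred: 6+4-3=7
Step 5: prey: 39+15-13=41; pred: 7+5-3=9
Step 6: prey: 41+16-18=39; pred: 9+7-4=12
Step 7: prey: 39+15-23=31; pred: 12+9-6=15
Step 8: prey: 31+12-23=20; pred: 15+9-7=17
Step 9: prey: 20+8-17=11; pred: 17+6-8=15
Step 10: prey: 11+4-8=7; pred: 15+3-7=11
Step 11: prey: 7+2-3=6; pred: 11+1-5=7
Max prey = 41 at step 5

Answer: 41 5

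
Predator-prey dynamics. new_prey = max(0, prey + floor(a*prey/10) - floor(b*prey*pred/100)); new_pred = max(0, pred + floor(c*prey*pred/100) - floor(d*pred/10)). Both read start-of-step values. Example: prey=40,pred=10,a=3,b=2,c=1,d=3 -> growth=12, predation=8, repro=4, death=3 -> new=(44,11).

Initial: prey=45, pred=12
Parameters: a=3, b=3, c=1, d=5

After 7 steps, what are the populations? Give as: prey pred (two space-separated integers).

Step 1: prey: 45+13-16=42; pred: 12+5-6=11
Step 2: prey: 42+12-13=41; pred: 11+4-5=10
Step 3: prey: 41+12-12=41; pred: 10+4-5=9
Step 4: prey: 41+12-11=42; pred: 9+3-4=8
Step 5: prey: 42+12-10=44; pred: 8+3-4=7
Step 6: prey: 44+13-9=48; pred: 7+3-3=7
Step 7: prey: 48+14-10=52; pred: 7+3-3=7

Answer: 52 7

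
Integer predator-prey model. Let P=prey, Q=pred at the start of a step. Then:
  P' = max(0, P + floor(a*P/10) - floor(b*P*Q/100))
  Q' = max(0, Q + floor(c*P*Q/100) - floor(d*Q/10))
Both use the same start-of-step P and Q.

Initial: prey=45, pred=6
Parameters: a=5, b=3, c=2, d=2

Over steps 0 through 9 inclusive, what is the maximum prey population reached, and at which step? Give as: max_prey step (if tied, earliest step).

Step 1: prey: 45+22-8=59; pred: 6+5-1=10
Step 2: prey: 59+29-17=71; pred: 10+11-2=19
Step 3: prey: 71+35-40=66; pred: 19+26-3=42
Step 4: prey: 66+33-83=16; pred: 42+55-8=89
Step 5: prey: 16+8-42=0; pred: 89+28-17=100
Step 6: prey: 0+0-0=0; pred: 100+0-20=80
Step 7: prey: 0+0-0=0; pred: 80+0-16=64
Step 8: prey: 0+0-0=0; pred: 64+0-12=52
Step 9: prey: 0+0-0=0; pred: 52+0-10=42
Max prey = 71 at step 2

Answer: 71 2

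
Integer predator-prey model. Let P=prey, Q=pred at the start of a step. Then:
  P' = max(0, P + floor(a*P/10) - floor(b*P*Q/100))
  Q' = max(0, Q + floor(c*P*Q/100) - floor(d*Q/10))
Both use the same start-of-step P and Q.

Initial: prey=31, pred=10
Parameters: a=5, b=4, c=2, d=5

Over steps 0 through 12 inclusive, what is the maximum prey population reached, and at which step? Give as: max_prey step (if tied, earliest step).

Answer: 37 2

Derivation:
Step 1: prey: 31+15-12=34; pred: 10+6-5=11
Step 2: prey: 34+17-14=37; pred: 11+7-5=13
Step 3: prey: 37+18-19=36; pred: 13+9-6=16
Step 4: prey: 36+18-23=31; pred: 16+11-8=19
Step 5: prey: 31+15-23=23; pred: 19+11-9=21
Step 6: prey: 23+11-19=15; pred: 21+9-10=20
Step 7: prey: 15+7-12=10; pred: 20+6-10=16
Step 8: prey: 10+5-6=9; pred: 16+3-8=11
Step 9: prey: 9+4-3=10; pred: 11+1-5=7
Step 10: prey: 10+5-2=13; pred: 7+1-3=5
Step 11: prey: 13+6-2=17; pred: 5+1-2=4
Step 12: prey: 17+8-2=23; pred: 4+1-2=3
Max prey = 37 at step 2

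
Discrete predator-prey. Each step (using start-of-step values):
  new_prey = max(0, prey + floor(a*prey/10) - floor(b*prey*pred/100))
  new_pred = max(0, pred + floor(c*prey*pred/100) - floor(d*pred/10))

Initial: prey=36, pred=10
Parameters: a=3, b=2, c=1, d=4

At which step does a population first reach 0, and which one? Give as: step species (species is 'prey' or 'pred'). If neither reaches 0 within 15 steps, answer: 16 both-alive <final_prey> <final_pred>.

Step 1: prey: 36+10-7=39; pred: 10+3-4=9
Step 2: prey: 39+11-7=43; pred: 9+3-3=9
Step 3: prey: 43+12-7=48; pred: 9+3-3=9
Step 4: prey: 48+14-8=54; pred: 9+4-3=10
Step 5: prey: 54+16-10=60; pred: 10+5-4=11
Step 6: prey: 60+18-13=65; pred: 11+6-4=13
Step 7: prey: 65+19-16=68; pred: 13+8-5=16
Step 8: prey: 68+20-21=67; pred: 16+10-6=20
Step 9: prey: 67+20-26=61; pred: 20+13-8=25
Step 10: prey: 61+18-30=49; pred: 25+15-10=30
Step 11: prey: 49+14-29=34; pred: 30+14-12=32
Step 12: prey: 34+10-21=23; pred: 32+10-12=30
Step 13: prey: 23+6-13=16; pred: 30+6-12=24
Step 14: prey: 16+4-7=13; pred: 24+3-9=18
Step 15: prey: 13+3-4=12; pred: 18+2-7=13
No extinction within 15 steps

Answer: 16 both-alive 12 13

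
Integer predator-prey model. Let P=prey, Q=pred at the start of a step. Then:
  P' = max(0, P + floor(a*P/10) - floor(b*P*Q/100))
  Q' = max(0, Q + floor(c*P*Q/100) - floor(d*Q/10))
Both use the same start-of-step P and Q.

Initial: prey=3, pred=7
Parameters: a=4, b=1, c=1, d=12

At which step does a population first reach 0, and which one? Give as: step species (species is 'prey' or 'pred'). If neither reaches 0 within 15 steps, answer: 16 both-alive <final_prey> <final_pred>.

Answer: 1 pred

Derivation:
Step 1: prey: 3+1-0=4; pred: 7+0-8=0
First extinction: pred at step 1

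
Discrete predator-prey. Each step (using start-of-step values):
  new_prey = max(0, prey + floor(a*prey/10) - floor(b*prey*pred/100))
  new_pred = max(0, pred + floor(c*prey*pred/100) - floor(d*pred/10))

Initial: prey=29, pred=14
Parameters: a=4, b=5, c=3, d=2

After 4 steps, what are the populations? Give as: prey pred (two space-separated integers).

Step 1: prey: 29+11-20=20; pred: 14+12-2=24
Step 2: prey: 20+8-24=4; pred: 24+14-4=34
Step 3: prey: 4+1-6=0; pred: 34+4-6=32
Step 4: prey: 0+0-0=0; pred: 32+0-6=26

Answer: 0 26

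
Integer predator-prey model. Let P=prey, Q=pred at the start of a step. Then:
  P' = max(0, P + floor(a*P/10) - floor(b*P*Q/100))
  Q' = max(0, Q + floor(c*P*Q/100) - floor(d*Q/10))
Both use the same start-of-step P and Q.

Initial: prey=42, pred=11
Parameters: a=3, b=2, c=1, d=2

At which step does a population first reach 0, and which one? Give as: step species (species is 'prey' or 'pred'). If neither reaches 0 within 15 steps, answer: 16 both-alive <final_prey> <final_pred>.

Answer: 16 both-alive 5 9

Derivation:
Step 1: prey: 42+12-9=45; pred: 11+4-2=13
Step 2: prey: 45+13-11=47; pred: 13+5-2=16
Step 3: prey: 47+14-15=46; pred: 16+7-3=20
Step 4: prey: 46+13-18=41; pred: 20+9-4=25
Step 5: prey: 41+12-20=33; pred: 25+10-5=30
Step 6: prey: 33+9-19=23; pred: 30+9-6=33
Step 7: prey: 23+6-15=14; pred: 33+7-6=34
Step 8: prey: 14+4-9=9; pred: 34+4-6=32
Step 9: prey: 9+2-5=6; pred: 32+2-6=28
Step 10: prey: 6+1-3=4; pred: 28+1-5=24
Step 11: prey: 4+1-1=4; pred: 24+0-4=20
Step 12: prey: 4+1-1=4; pred: 20+0-4=16
Step 13: prey: 4+1-1=4; pred: 16+0-3=13
Step 14: prey: 4+1-1=4; pred: 13+0-2=11
Step 15: prey: 4+1-0=5; pred: 11+0-2=9
No extinction within 15 steps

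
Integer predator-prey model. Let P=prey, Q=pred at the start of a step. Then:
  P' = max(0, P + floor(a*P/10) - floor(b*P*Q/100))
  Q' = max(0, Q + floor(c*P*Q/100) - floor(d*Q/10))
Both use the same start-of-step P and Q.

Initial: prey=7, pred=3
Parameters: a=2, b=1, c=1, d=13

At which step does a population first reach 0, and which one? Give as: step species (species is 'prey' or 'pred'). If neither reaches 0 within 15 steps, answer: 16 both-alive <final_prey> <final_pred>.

Answer: 1 pred

Derivation:
Step 1: prey: 7+1-0=8; pred: 3+0-3=0
First extinction: pred at step 1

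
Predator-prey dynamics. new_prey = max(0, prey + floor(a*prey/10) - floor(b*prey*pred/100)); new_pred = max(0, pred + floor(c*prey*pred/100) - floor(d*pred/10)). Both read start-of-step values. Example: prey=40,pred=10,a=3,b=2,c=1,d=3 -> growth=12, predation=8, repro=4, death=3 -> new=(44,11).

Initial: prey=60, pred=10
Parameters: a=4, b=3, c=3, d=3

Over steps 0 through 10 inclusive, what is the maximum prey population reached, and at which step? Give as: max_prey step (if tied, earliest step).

Step 1: prey: 60+24-18=66; pred: 10+18-3=25
Step 2: prey: 66+26-49=43; pred: 25+49-7=67
Step 3: prey: 43+17-86=0; pred: 67+86-20=133
Step 4: prey: 0+0-0=0; pred: 133+0-39=94
Step 5: prey: 0+0-0=0; pred: 94+0-28=66
Step 6: prey: 0+0-0=0; pred: 66+0-19=47
Step 7: prey: 0+0-0=0; pred: 47+0-14=33
Step 8: prey: 0+0-0=0; pred: 33+0-9=24
Step 9: prey: 0+0-0=0; pred: 24+0-7=17
Step 10: prey: 0+0-0=0; pred: 17+0-5=12
Max prey = 66 at step 1

Answer: 66 1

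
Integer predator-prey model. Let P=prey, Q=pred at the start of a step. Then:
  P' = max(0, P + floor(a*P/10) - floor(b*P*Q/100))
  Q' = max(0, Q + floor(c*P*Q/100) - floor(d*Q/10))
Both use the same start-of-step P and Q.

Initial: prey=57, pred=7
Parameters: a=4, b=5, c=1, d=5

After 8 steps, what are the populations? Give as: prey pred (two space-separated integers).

Step 1: prey: 57+22-19=60; pred: 7+3-3=7
Step 2: prey: 60+24-21=63; pred: 7+4-3=8
Step 3: prey: 63+25-25=63; pred: 8+5-4=9
Step 4: prey: 63+25-28=60; pred: 9+5-4=10
Step 5: prey: 60+24-30=54; pred: 10+6-5=11
Step 6: prey: 54+21-29=46; pred: 11+5-5=11
Step 7: prey: 46+18-25=39; pred: 11+5-5=11
Step 8: prey: 39+15-21=33; pred: 11+4-5=10

Answer: 33 10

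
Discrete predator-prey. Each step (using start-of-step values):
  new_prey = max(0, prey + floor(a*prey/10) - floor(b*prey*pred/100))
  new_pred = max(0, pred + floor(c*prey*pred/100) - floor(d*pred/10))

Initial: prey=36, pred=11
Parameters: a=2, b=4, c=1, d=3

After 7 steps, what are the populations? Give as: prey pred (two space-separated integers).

Step 1: prey: 36+7-15=28; pred: 11+3-3=11
Step 2: prey: 28+5-12=21; pred: 11+3-3=11
Step 3: prey: 21+4-9=16; pred: 11+2-3=10
Step 4: prey: 16+3-6=13; pred: 10+1-3=8
Step 5: prey: 13+2-4=11; pred: 8+1-2=7
Step 6: prey: 11+2-3=10; pred: 7+0-2=5
Step 7: prey: 10+2-2=10; pred: 5+0-1=4

Answer: 10 4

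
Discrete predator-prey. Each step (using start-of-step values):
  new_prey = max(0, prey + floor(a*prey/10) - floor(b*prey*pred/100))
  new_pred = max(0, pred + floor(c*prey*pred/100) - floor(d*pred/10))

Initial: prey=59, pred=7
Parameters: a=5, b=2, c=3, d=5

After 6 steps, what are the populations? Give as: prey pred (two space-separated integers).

Step 1: prey: 59+29-8=80; pred: 7+12-3=16
Step 2: prey: 80+40-25=95; pred: 16+38-8=46
Step 3: prey: 95+47-87=55; pred: 46+131-23=154
Step 4: prey: 55+27-169=0; pred: 154+254-77=331
Step 5: prey: 0+0-0=0; pred: 331+0-165=166
Step 6: prey: 0+0-0=0; pred: 166+0-83=83

Answer: 0 83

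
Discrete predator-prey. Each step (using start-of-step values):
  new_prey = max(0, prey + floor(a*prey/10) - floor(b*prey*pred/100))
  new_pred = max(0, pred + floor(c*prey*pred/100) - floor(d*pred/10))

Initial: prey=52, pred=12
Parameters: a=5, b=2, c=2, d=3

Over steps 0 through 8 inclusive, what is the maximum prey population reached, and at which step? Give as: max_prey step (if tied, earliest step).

Answer: 72 2

Derivation:
Step 1: prey: 52+26-12=66; pred: 12+12-3=21
Step 2: prey: 66+33-27=72; pred: 21+27-6=42
Step 3: prey: 72+36-60=48; pred: 42+60-12=90
Step 4: prey: 48+24-86=0; pred: 90+86-27=149
Step 5: prey: 0+0-0=0; pred: 149+0-44=105
Step 6: prey: 0+0-0=0; pred: 105+0-31=74
Step 7: prey: 0+0-0=0; pred: 74+0-22=52
Step 8: prey: 0+0-0=0; pred: 52+0-15=37
Max prey = 72 at step 2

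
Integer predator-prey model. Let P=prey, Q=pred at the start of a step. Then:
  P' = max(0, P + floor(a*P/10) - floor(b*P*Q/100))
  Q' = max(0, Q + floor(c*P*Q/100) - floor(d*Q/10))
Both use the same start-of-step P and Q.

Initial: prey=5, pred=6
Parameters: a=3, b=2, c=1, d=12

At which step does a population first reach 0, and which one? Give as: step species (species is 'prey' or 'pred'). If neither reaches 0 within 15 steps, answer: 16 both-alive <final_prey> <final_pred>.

Step 1: prey: 5+1-0=6; pred: 6+0-7=0
First extinction: pred at step 1

Answer: 1 pred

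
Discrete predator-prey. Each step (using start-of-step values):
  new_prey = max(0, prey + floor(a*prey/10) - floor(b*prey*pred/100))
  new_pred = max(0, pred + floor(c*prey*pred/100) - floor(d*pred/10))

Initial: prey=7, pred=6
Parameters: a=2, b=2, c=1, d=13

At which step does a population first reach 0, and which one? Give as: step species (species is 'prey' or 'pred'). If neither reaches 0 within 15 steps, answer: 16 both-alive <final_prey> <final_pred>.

Answer: 1 pred

Derivation:
Step 1: prey: 7+1-0=8; pred: 6+0-7=0
First extinction: pred at step 1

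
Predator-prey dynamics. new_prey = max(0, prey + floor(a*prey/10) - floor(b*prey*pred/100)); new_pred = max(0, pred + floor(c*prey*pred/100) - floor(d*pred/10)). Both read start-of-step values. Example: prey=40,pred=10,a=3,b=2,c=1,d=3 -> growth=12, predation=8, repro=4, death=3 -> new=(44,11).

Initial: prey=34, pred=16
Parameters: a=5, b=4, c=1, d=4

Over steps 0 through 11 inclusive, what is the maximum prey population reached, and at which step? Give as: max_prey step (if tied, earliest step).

Answer: 78 11

Derivation:
Step 1: prey: 34+17-21=30; pred: 16+5-6=15
Step 2: prey: 30+15-18=27; pred: 15+4-6=13
Step 3: prey: 27+13-14=26; pred: 13+3-5=11
Step 4: prey: 26+13-11=28; pred: 11+2-4=9
Step 5: prey: 28+14-10=32; pred: 9+2-3=8
Step 6: prey: 32+16-10=38; pred: 8+2-3=7
Step 7: prey: 38+19-10=47; pred: 7+2-2=7
Step 8: prey: 47+23-13=57; pred: 7+3-2=8
Step 9: prey: 57+28-18=67; pred: 8+4-3=9
Step 10: prey: 67+33-24=76; pred: 9+6-3=12
Step 11: prey: 76+38-36=78; pred: 12+9-4=17
Max prey = 78 at step 11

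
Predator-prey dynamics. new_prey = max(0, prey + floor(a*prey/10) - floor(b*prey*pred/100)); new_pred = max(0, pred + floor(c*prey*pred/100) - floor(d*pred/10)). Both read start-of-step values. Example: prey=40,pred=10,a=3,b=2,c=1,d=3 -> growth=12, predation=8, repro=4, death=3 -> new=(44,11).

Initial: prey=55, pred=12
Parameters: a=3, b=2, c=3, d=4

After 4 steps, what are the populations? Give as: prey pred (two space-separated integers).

Step 1: prey: 55+16-13=58; pred: 12+19-4=27
Step 2: prey: 58+17-31=44; pred: 27+46-10=63
Step 3: prey: 44+13-55=2; pred: 63+83-25=121
Step 4: prey: 2+0-4=0; pred: 121+7-48=80

Answer: 0 80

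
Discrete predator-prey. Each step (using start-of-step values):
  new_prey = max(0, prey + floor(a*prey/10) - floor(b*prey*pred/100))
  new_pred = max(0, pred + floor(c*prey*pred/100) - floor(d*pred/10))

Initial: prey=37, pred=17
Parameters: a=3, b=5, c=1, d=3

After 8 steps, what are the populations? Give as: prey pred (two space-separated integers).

Step 1: prey: 37+11-31=17; pred: 17+6-5=18
Step 2: prey: 17+5-15=7; pred: 18+3-5=16
Step 3: prey: 7+2-5=4; pred: 16+1-4=13
Step 4: prey: 4+1-2=3; pred: 13+0-3=10
Step 5: prey: 3+0-1=2; pred: 10+0-3=7
Step 6: prey: 2+0-0=2; pred: 7+0-2=5
Step 7: prey: 2+0-0=2; pred: 5+0-1=4
Step 8: prey: 2+0-0=2; pred: 4+0-1=3

Answer: 2 3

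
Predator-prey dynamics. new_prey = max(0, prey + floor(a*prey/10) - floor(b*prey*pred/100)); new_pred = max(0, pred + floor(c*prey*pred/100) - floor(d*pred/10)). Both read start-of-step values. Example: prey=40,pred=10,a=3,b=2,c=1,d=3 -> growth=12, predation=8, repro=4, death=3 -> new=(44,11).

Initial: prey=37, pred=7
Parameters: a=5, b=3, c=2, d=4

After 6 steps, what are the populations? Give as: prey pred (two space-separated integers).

Step 1: prey: 37+18-7=48; pred: 7+5-2=10
Step 2: prey: 48+24-14=58; pred: 10+9-4=15
Step 3: prey: 58+29-26=61; pred: 15+17-6=26
Step 4: prey: 61+30-47=44; pred: 26+31-10=47
Step 5: prey: 44+22-62=4; pred: 47+41-18=70
Step 6: prey: 4+2-8=0; pred: 70+5-28=47

Answer: 0 47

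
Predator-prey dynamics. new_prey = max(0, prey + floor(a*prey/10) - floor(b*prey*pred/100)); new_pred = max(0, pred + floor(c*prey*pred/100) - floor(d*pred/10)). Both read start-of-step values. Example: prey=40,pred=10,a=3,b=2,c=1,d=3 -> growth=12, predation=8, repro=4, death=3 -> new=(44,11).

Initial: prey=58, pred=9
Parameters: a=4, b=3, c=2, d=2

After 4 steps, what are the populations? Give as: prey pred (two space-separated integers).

Answer: 0 82

Derivation:
Step 1: prey: 58+23-15=66; pred: 9+10-1=18
Step 2: prey: 66+26-35=57; pred: 18+23-3=38
Step 3: prey: 57+22-64=15; pred: 38+43-7=74
Step 4: prey: 15+6-33=0; pred: 74+22-14=82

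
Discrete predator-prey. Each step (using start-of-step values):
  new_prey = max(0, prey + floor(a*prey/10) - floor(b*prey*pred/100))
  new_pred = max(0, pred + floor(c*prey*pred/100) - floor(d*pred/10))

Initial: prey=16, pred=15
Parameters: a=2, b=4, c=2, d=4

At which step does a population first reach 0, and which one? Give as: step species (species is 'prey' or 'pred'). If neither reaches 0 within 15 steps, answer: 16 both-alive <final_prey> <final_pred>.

Step 1: prey: 16+3-9=10; pred: 15+4-6=13
Step 2: prey: 10+2-5=7; pred: 13+2-5=10
Step 3: prey: 7+1-2=6; pred: 10+1-4=7
Step 4: prey: 6+1-1=6; pred: 7+0-2=5
Step 5: prey: 6+1-1=6; pred: 5+0-2=3
Step 6: prey: 6+1-0=7; pred: 3+0-1=2
Step 7: prey: 7+1-0=8; pred: 2+0-0=2
Step 8: prey: 8+1-0=9; pred: 2+0-0=2
Step 9: prey: 9+1-0=10; pred: 2+0-0=2
Step 10: prey: 10+2-0=12; pred: 2+0-0=2
Step 11: prey: 12+2-0=14; pred: 2+0-0=2
Step 12: prey: 14+2-1=15; pred: 2+0-0=2
Step 13: prey: 15+3-1=17; pred: 2+0-0=2
Step 14: prey: 17+3-1=19; pred: 2+0-0=2
Step 15: prey: 19+3-1=21; pred: 2+0-0=2
No extinction within 15 steps

Answer: 16 both-alive 21 2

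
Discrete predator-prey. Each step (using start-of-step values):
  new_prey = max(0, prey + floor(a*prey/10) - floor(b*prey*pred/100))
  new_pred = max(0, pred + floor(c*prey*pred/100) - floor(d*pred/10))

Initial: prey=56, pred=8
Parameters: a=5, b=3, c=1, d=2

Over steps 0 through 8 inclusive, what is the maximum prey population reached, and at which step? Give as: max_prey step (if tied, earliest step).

Step 1: prey: 56+28-13=71; pred: 8+4-1=11
Step 2: prey: 71+35-23=83; pred: 11+7-2=16
Step 3: prey: 83+41-39=85; pred: 16+13-3=26
Step 4: prey: 85+42-66=61; pred: 26+22-5=43
Step 5: prey: 61+30-78=13; pred: 43+26-8=61
Step 6: prey: 13+6-23=0; pred: 61+7-12=56
Step 7: prey: 0+0-0=0; pred: 56+0-11=45
Step 8: prey: 0+0-0=0; pred: 45+0-9=36
Max prey = 85 at step 3

Answer: 85 3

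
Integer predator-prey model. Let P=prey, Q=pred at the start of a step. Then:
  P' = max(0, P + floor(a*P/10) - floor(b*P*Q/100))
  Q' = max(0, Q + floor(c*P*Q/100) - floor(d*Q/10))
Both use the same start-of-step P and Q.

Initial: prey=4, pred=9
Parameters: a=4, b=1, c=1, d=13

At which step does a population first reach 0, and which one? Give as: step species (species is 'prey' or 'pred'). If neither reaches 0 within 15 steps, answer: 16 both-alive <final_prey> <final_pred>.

Step 1: prey: 4+1-0=5; pred: 9+0-11=0
First extinction: pred at step 1

Answer: 1 pred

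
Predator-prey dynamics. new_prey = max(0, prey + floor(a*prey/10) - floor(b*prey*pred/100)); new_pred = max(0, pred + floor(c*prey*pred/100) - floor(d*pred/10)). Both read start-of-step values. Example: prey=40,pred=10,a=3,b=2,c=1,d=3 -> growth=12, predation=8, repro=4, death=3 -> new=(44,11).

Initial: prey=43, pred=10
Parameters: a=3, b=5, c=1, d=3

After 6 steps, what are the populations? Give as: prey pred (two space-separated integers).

Answer: 12 5

Derivation:
Step 1: prey: 43+12-21=34; pred: 10+4-3=11
Step 2: prey: 34+10-18=26; pred: 11+3-3=11
Step 3: prey: 26+7-14=19; pred: 11+2-3=10
Step 4: prey: 19+5-9=15; pred: 10+1-3=8
Step 5: prey: 15+4-6=13; pred: 8+1-2=7
Step 6: prey: 13+3-4=12; pred: 7+0-2=5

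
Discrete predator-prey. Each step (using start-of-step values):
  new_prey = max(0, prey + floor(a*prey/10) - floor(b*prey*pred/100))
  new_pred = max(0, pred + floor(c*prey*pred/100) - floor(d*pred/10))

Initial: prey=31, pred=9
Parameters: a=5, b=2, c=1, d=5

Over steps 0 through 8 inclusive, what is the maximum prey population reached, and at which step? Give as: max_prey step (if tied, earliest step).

Answer: 200 7

Derivation:
Step 1: prey: 31+15-5=41; pred: 9+2-4=7
Step 2: prey: 41+20-5=56; pred: 7+2-3=6
Step 3: prey: 56+28-6=78; pred: 6+3-3=6
Step 4: prey: 78+39-9=108; pred: 6+4-3=7
Step 5: prey: 108+54-15=147; pred: 7+7-3=11
Step 6: prey: 147+73-32=188; pred: 11+16-5=22
Step 7: prey: 188+94-82=200; pred: 22+41-11=52
Step 8: prey: 200+100-208=92; pred: 52+104-26=130
Max prey = 200 at step 7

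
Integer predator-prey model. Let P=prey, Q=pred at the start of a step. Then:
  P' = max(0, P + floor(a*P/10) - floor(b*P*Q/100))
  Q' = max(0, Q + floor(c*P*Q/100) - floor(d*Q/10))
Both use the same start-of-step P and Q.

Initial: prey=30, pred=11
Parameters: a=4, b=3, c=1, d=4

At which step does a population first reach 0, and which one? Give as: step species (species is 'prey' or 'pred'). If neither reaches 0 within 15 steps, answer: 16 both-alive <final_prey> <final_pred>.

Step 1: prey: 30+12-9=33; pred: 11+3-4=10
Step 2: prey: 33+13-9=37; pred: 10+3-4=9
Step 3: prey: 37+14-9=42; pred: 9+3-3=9
Step 4: prey: 42+16-11=47; pred: 9+3-3=9
Step 5: prey: 47+18-12=53; pred: 9+4-3=10
Step 6: prey: 53+21-15=59; pred: 10+5-4=11
Step 7: prey: 59+23-19=63; pred: 11+6-4=13
Step 8: prey: 63+25-24=64; pred: 13+8-5=16
Step 9: prey: 64+25-30=59; pred: 16+10-6=20
Step 10: prey: 59+23-35=47; pred: 20+11-8=23
Step 11: prey: 47+18-32=33; pred: 23+10-9=24
Step 12: prey: 33+13-23=23; pred: 24+7-9=22
Step 13: prey: 23+9-15=17; pred: 22+5-8=19
Step 14: prey: 17+6-9=14; pred: 19+3-7=15
Step 15: prey: 14+5-6=13; pred: 15+2-6=11
No extinction within 15 steps

Answer: 16 both-alive 13 11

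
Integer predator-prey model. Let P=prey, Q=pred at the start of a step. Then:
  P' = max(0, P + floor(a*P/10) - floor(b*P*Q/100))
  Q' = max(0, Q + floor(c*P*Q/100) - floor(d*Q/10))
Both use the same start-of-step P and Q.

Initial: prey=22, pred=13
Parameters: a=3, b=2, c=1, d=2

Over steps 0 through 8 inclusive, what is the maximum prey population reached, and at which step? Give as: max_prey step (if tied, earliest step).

Step 1: prey: 22+6-5=23; pred: 13+2-2=13
Step 2: prey: 23+6-5=24; pred: 13+2-2=13
Step 3: prey: 24+7-6=25; pred: 13+3-2=14
Step 4: prey: 25+7-7=25; pred: 14+3-2=15
Step 5: prey: 25+7-7=25; pred: 15+3-3=15
Step 6: prey: 25+7-7=25; pred: 15+3-3=15
Step 7: prey: 25+7-7=25; pred: 15+3-3=15
Step 8: prey: 25+7-7=25; pred: 15+3-3=15
Max prey = 25 at step 3

Answer: 25 3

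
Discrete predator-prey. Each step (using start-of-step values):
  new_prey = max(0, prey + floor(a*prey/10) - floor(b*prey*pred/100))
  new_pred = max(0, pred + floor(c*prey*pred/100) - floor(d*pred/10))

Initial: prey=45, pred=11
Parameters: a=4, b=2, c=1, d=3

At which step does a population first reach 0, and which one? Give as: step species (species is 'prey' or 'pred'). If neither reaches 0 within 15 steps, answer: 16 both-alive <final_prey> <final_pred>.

Answer: 16 both-alive 1 5

Derivation:
Step 1: prey: 45+18-9=54; pred: 11+4-3=12
Step 2: prey: 54+21-12=63; pred: 12+6-3=15
Step 3: prey: 63+25-18=70; pred: 15+9-4=20
Step 4: prey: 70+28-28=70; pred: 20+14-6=28
Step 5: prey: 70+28-39=59; pred: 28+19-8=39
Step 6: prey: 59+23-46=36; pred: 39+23-11=51
Step 7: prey: 36+14-36=14; pred: 51+18-15=54
Step 8: prey: 14+5-15=4; pred: 54+7-16=45
Step 9: prey: 4+1-3=2; pred: 45+1-13=33
Step 10: prey: 2+0-1=1; pred: 33+0-9=24
Step 11: prey: 1+0-0=1; pred: 24+0-7=17
Step 12: prey: 1+0-0=1; pred: 17+0-5=12
Step 13: prey: 1+0-0=1; pred: 12+0-3=9
Step 14: prey: 1+0-0=1; pred: 9+0-2=7
Step 15: prey: 1+0-0=1; pred: 7+0-2=5
No extinction within 15 steps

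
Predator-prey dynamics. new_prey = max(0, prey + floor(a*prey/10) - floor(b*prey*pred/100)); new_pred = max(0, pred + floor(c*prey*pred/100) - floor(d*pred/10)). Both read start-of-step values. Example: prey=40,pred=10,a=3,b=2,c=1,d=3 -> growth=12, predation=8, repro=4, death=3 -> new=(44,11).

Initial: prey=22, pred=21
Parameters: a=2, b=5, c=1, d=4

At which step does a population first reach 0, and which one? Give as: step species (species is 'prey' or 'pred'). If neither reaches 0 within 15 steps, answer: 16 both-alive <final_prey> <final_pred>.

Answer: 16 both-alive 1 2

Derivation:
Step 1: prey: 22+4-23=3; pred: 21+4-8=17
Step 2: prey: 3+0-2=1; pred: 17+0-6=11
Step 3: prey: 1+0-0=1; pred: 11+0-4=7
Step 4: prey: 1+0-0=1; pred: 7+0-2=5
Step 5: prey: 1+0-0=1; pred: 5+0-2=3
Step 6: prey: 1+0-0=1; pred: 3+0-1=2
Step 7: prey: 1+0-0=1; pred: 2+0-0=2
Steps 8-15: state stable at prey=1, pred=2 (no change)
No extinction within 15 steps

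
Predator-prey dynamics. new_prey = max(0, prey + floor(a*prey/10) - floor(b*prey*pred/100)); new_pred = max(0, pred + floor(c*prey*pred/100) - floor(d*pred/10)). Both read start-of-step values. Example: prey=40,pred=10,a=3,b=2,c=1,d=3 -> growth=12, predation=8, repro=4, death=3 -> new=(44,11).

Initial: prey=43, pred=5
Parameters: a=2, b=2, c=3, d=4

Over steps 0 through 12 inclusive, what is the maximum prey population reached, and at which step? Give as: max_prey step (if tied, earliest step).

Step 1: prey: 43+8-4=47; pred: 5+6-2=9
Step 2: prey: 47+9-8=48; pred: 9+12-3=18
Step 3: prey: 48+9-17=40; pred: 18+25-7=36
Step 4: prey: 40+8-28=20; pred: 36+43-14=65
Step 5: prey: 20+4-26=0; pred: 65+39-26=78
Step 6: prey: 0+0-0=0; pred: 78+0-31=47
Step 7: prey: 0+0-0=0; pred: 47+0-18=29
Step 8: prey: 0+0-0=0; pred: 29+0-11=18
Step 9: prey: 0+0-0=0; pred: 18+0-7=11
Step 10: prey: 0+0-0=0; pred: 11+0-4=7
Step 11: prey: 0+0-0=0; pred: 7+0-2=5
Step 12: prey: 0+0-0=0; pred: 5+0-2=3
Max prey = 48 at step 2

Answer: 48 2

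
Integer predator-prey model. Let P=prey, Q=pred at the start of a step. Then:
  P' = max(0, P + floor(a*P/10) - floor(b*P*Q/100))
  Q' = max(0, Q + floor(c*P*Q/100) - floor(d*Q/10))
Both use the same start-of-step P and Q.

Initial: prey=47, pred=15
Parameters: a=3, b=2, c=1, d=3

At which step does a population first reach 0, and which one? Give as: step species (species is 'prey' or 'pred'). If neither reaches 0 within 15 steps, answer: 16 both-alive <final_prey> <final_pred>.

Answer: 16 both-alive 18 6

Derivation:
Step 1: prey: 47+14-14=47; pred: 15+7-4=18
Step 2: prey: 47+14-16=45; pred: 18+8-5=21
Step 3: prey: 45+13-18=40; pred: 21+9-6=24
Step 4: prey: 40+12-19=33; pred: 24+9-7=26
Step 5: prey: 33+9-17=25; pred: 26+8-7=27
Step 6: prey: 25+7-13=19; pred: 27+6-8=25
Step 7: prey: 19+5-9=15; pred: 25+4-7=22
Step 8: prey: 15+4-6=13; pred: 22+3-6=19
Step 9: prey: 13+3-4=12; pred: 19+2-5=16
Step 10: prey: 12+3-3=12; pred: 16+1-4=13
Step 11: prey: 12+3-3=12; pred: 13+1-3=11
Step 12: prey: 12+3-2=13; pred: 11+1-3=9
Step 13: prey: 13+3-2=14; pred: 9+1-2=8
Step 14: prey: 14+4-2=16; pred: 8+1-2=7
Step 15: prey: 16+4-2=18; pred: 7+1-2=6
No extinction within 15 steps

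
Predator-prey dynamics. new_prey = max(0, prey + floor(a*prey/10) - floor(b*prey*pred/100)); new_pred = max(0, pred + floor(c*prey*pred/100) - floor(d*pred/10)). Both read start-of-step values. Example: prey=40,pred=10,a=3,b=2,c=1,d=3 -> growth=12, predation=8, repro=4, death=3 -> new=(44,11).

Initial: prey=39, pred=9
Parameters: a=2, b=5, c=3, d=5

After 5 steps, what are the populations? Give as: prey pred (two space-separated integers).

Answer: 1 6

Derivation:
Step 1: prey: 39+7-17=29; pred: 9+10-4=15
Step 2: prey: 29+5-21=13; pred: 15+13-7=21
Step 3: prey: 13+2-13=2; pred: 21+8-10=19
Step 4: prey: 2+0-1=1; pred: 19+1-9=11
Step 5: prey: 1+0-0=1; pred: 11+0-5=6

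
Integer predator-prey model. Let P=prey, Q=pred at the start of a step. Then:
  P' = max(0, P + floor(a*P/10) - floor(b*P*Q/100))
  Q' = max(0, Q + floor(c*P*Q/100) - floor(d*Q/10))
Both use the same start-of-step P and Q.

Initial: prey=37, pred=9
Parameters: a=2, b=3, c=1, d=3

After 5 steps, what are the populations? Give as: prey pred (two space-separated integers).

Step 1: prey: 37+7-9=35; pred: 9+3-2=10
Step 2: prey: 35+7-10=32; pred: 10+3-3=10
Step 3: prey: 32+6-9=29; pred: 10+3-3=10
Step 4: prey: 29+5-8=26; pred: 10+2-3=9
Step 5: prey: 26+5-7=24; pred: 9+2-2=9

Answer: 24 9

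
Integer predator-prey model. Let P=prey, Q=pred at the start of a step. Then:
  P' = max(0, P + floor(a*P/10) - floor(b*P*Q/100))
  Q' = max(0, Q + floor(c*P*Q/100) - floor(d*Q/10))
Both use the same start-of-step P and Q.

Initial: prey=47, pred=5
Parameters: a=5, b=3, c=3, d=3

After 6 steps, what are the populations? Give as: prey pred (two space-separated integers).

Step 1: prey: 47+23-7=63; pred: 5+7-1=11
Step 2: prey: 63+31-20=74; pred: 11+20-3=28
Step 3: prey: 74+37-62=49; pred: 28+62-8=82
Step 4: prey: 49+24-120=0; pred: 82+120-24=178
Step 5: prey: 0+0-0=0; pred: 178+0-53=125
Step 6: prey: 0+0-0=0; pred: 125+0-37=88

Answer: 0 88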